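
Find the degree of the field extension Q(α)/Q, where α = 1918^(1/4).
[Q(α):Q] = 4

α is a root of x^4 - 1918. By Eisenstein's criterion at the prime p = 2 (which divides the constant term 1918 but p^2 = 4 does not, since 1918 is squarefree), x^4 - 1918 is irreducible over Q. Hence [Q(α):Q] = 4.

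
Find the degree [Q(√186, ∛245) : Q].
[Q(√186, ∛245) : Q] = 6

Let L = Q(√186, ∛245). Since Q(√186) ⊂ L and [Q(√186):Q] = 2, the tower law gives 2 | [L:Q]. Likewise Q(∛245) ⊂ L with [Q(∛245):Q] = 3 (because 245 is not a perfect cube), so 3 | [L:Q]. As gcd(2,3) = 1, [L:Q] is divisible by 6. Conversely L is generated over Q by √186 and ∛245, so [L:Q] ≤ 2·3 = 6. Therefore [Q(√186, ∛245) : Q] = 6.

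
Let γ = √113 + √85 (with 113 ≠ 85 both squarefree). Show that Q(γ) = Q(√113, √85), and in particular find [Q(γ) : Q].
[Q(γ) : Q] = 4 (equivalently, Q(γ) = Q(√113, √85))

Obviously Q(γ) ⊆ Q(√113, √85), and [Q(√113, √85):Q] = 4 (since 113, 85 are distinct squarefree integers > 1 with 9605 not a perfect square). To show equality we compute the minimal polynomial of γ. From γ = √113 + √85: γ^2 = 113 + 2√(9605) + 85 = 198 + 2√(9605), so γ^2 - 198 = 2√(9605); squaring, (γ^2 - 198)^2 = 4·9605, i.e. γ^4 - 396γ^2 + 39204 - 38420 = 0, i.e. γ^4 - 396γ^2 + 784 = 0. So γ is a root of x^4 - 396x^2 + 784. This polynomial is irreducible over Q: it has no rational root (each ±√113 ± √85 is irrational), and any factorization into two quadratics over Q would force √(9605) ∈ Q (pairing opposite roots) or √113, √85 ∈ Q (other pairings), all impossible. Hence [Q(γ):Q] = 4 = [Q(√113, √85):Q], so Q(γ) = Q(√113, √85).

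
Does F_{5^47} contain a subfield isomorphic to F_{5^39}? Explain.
No: F_{5^39} is not a subfield of F_{5^47}

F_{p^m} embeds in F_{p^n} iff m | n. Here 39 ∤ 47 (since 47 = 1·39 + 8 with remainder 8 ≠ 0), so F_{5^39} is not a subfield of F_{5^47}. Equivalently: if it were, the tower law would give 39 = [F_{5^39}:F_5] dividing [F_{5^47}:F_5] = 47, contradiction.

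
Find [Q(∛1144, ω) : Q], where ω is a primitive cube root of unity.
[Q(∛1144, ω) : Q] = 6

[Q(∛1144):Q] = 3 (min poly x^3 - 1144, irreducible since 1144 is not a perfect cube). [Q(ω):Q] = 2 (min poly x^2 + x + 1). Since Q(∛1144) ⊂ R and ω ∉ R, we have ω ∉ Q(∛1144), so x^2 + x + 1 remains irreducible over Q(∛1144) and [Q(∛1144, ω) : Q(∛1144)] = 2. By the tower law, [Q(∛1144, ω) : Q] = 3 · 2 = 6. (In fact Q(∛1144, ω) is the splitting field of x^3 - 1144 over Q.)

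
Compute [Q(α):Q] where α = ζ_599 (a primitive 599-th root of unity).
[Q(α):Q] = 598

The minimal polynomial of ζ_599 over Q is the 599-th cyclotomic polynomial Φ_599(x), which is irreducible over Q and has degree φ(599) = 598. Hence [Q(α):Q] = φ(599) = 598.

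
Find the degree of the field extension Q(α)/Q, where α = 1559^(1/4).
[Q(α):Q] = 4

α is a root of x^4 - 1559. By Eisenstein's criterion at the prime p = 1559 (which divides the constant term 1559 but p^2 = 2430481 does not, since 1559 is squarefree), x^4 - 1559 is irreducible over Q. Hence [Q(α):Q] = 4.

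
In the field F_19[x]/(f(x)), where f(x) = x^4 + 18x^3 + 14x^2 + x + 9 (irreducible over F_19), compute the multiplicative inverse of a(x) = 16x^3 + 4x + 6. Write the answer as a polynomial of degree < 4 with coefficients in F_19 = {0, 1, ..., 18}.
a(x)^(-1) ≡ 5x^3 + 11x^2 + 4 (mod f(x))

Since f is irreducible over F_19, F_19[x]/(f) is a field and a(x) ≠ 0 has an inverse. Apply the extended Euclidean algorithm to f(x) and a(x) in F_19[x]: f(x) = (6x + 13)·a(x) + (9x^2 + 8x + 7);  a(x) = (6x + 1)·(9x^2 + 8x + 7) + (11x + 18);  (9x^2 + 8x + 7) = (6x + 3)·(11x + 18) + (10). The last nonzero remainder is the constant 10 = gcd(f, a) in F_19. Back-substituting through the division chain expresses 10 = s(x)·a(x) + t(x)·f(x) with s(x) ≡ 12x^3 + 15x^2 + 2 (mod f), so (12x^3 + 15x^2 + 2)·a(x) ≡ 10 (mod f). Multiplying by 10^(-1) ≡ 2 in F_19 gives a(x)^(-1) ≡ 2·(12x^3 + 15x^2 + 2) ≡ 5x^3 + 11x^2 + 4 (mod f). Check: (16x^3 + 4x + 6)·(5x^3 + 11x^2 + 4) = 4x^6 + 5x^5 + x^4 + 5x^3 + 9x^2 + 16x + 5 ≡ 1 (mod x^4 + 18x^3 + 14x^2 + x + 9).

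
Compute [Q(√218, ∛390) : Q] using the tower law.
[Q(√218, ∛390) : Q] = 6

Let L = Q(√218, ∛390). Since Q(√218) ⊂ L and [Q(√218):Q] = 2, the tower law gives 2 | [L:Q]. Likewise Q(∛390) ⊂ L with [Q(∛390):Q] = 3 (because 390 is not a perfect cube), so 3 | [L:Q]. As gcd(2,3) = 1, [L:Q] is divisible by 6. Conversely L is generated over Q by √218 and ∛390, so [L:Q] ≤ 2·3 = 6. Therefore [Q(√218, ∛390) : Q] = 6.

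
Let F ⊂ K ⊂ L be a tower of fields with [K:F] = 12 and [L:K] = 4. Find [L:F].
[L:F] = 48

The tower law says that for any tower of field extensions F ⊂ K ⊂ L with finite degrees, [L:F] = [L:K] · [K:F]. Here this gives [L:F] = 4 · 12 = 48.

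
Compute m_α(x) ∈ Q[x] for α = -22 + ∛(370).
m_α(x) = x^3 + 66x^2 + 1452x + 10278

Set β = α + 22 = ∛(370), so β^3 = 370. Then (α + 22)^3 - 370 = 0, i.e. α is a root of g(x) = (x + 22)^3 - 370 = x^3 + 66x^2 + 1452x + 10278. Since g(x) = h(x + 22) where h(x) = x^3 - 370, and h is irreducible over Q (because 370 is not a perfect cube, so h has no rational root, and a monic cubic with no rational root is irreducible), g is also irreducible (irreducibility is preserved under the substitution x → x + 22). Hence m_α(x) = x^3 + 66x^2 + 1452x + 10278.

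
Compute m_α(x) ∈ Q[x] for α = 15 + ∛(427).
m_α(x) = x^3 - 45x^2 + 675x - 3802

Set β = α - 15 = ∛(427), so β^3 = 427. Then (α - 15)^3 - 427 = 0, i.e. α is a root of g(x) = (x - 15)^3 - 427 = x^3 - 45x^2 + 675x - 3802. Since g(x) = h(x - 15) where h(x) = x^3 - 427, and h is irreducible over Q (because 427 is not a perfect cube, so h has no rational root, and a monic cubic with no rational root is irreducible), g is also irreducible (irreducibility is preserved under the substitution x → x - 15). Hence m_α(x) = x^3 - 45x^2 + 675x - 3802.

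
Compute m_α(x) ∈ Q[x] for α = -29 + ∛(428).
m_α(x) = x^3 + 87x^2 + 2523x + 23961

Set β = α + 29 = ∛(428), so β^3 = 428. Then (α + 29)^3 - 428 = 0, i.e. α is a root of g(x) = (x + 29)^3 - 428 = x^3 + 87x^2 + 2523x + 23961. Since g(x) = h(x + 29) where h(x) = x^3 - 428, and h is irreducible over Q (because 428 is not a perfect cube, so h has no rational root, and a monic cubic with no rational root is irreducible), g is also irreducible (irreducibility is preserved under the substitution x → x + 29). Hence m_α(x) = x^3 + 87x^2 + 2523x + 23961.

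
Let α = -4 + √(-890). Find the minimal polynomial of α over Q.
m_α(x) = x^2 + 8x + 906

From α + 4 = √(-890), squaring gives (α + 4)^2 = -890, i.e. α^2 + 8α + 16 = -890, so α^2 + 8α + 906 = 0. The discriminant of x^2 + 8x + 906 is (8)^2 - 4·(906) = 64 - 3624 = -3560, and 4·(-890) is not a perfect square in Q since -890 is squarefree and ≠ 1. Hence x^2 + 8x + 906 is irreducible over Q and is the minimal polynomial of α.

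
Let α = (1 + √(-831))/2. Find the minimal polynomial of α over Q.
m_α(x) = x^2 - x + 208

From 2α - 1 = √(-831), squaring gives (2α - 1)^2 = -831, i.e. 4α^2 - 4α + 1 = -831, so α^2 - α + (1 + 831)/4 = 0. Since -831 ≡ 1 (mod 4), (1 + 831)/4 = 208 ∈ Z. The polynomial x^2 - x + 208 has discriminant 1 - 4·(208) = -831, which is not a perfect square in Q (d = -831 is squarefree and ≠ 1), so x^2 - x + 208 is irreducible over Q. It is the minimal polynomial of α.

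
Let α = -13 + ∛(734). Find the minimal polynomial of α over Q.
m_α(x) = x^3 + 39x^2 + 507x + 1463

Set β = α + 13 = ∛(734), so β^3 = 734. Then (α + 13)^3 - 734 = 0, i.e. α is a root of g(x) = (x + 13)^3 - 734 = x^3 + 39x^2 + 507x + 1463. Since g(x) = h(x + 13) where h(x) = x^3 - 734, and h is irreducible over Q (because 734 is not a perfect cube, so h has no rational root, and a monic cubic with no rational root is irreducible), g is also irreducible (irreducibility is preserved under the substitution x → x + 13). Hence m_α(x) = x^3 + 39x^2 + 507x + 1463.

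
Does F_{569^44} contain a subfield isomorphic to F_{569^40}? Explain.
No: F_{569^40} is not a subfield of F_{569^44}

F_{p^m} embeds in F_{p^n} iff m | n. Here 40 ∤ 44 (since 44 = 1·40 + 4 with remainder 4 ≠ 0), so F_{569^40} is not a subfield of F_{569^44}. Equivalently: if it were, the tower law would give 40 = [F_{569^40}:F_569] dividing [F_{569^44}:F_569] = 44, contradiction.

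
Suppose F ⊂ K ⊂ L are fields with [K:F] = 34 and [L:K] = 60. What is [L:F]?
[L:F] = 2040

The tower law says that for any tower of field extensions F ⊂ K ⊂ L with finite degrees, [L:F] = [L:K] · [K:F]. Here this gives [L:F] = 60 · 34 = 2040.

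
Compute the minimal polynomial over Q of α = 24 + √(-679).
m_α(x) = x^2 - 48x + 1255

From α - 24 = √(-679), squaring gives (α - 24)^2 = -679, i.e. α^2 - 48α + 576 = -679, so α^2 - 48α + 1255 = 0. The discriminant of x^2 - 48x + 1255 is (-48)^2 - 4·(1255) = 2304 - 5020 = -2716, and 4·(-679) is not a perfect square in Q since -679 is squarefree and ≠ 1. Hence x^2 - 48x + 1255 is irreducible over Q and is the minimal polynomial of α.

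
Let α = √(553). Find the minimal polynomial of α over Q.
m_α(x) = x^2 - 553

α satisfies α^2 - 553 = 0, so x^2 - 553 annihilates α. Since d = 553 is squarefree and ≠ 1, it is not a perfect square in Q, so x^2 - 553 has no rational root and is therefore irreducible over Q (a degree-2 polynomial over a field is irreducible iff it has no root). Hence m_α(x) = x^2 - 553.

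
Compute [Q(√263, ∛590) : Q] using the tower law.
[Q(√263, ∛590) : Q] = 6

Let L = Q(√263, ∛590). Since Q(√263) ⊂ L and [Q(√263):Q] = 2, the tower law gives 2 | [L:Q]. Likewise Q(∛590) ⊂ L with [Q(∛590):Q] = 3 (because 590 is not a perfect cube), so 3 | [L:Q]. As gcd(2,3) = 1, [L:Q] is divisible by 6. Conversely L is generated over Q by √263 and ∛590, so [L:Q] ≤ 2·3 = 6. Therefore [Q(√263, ∛590) : Q] = 6.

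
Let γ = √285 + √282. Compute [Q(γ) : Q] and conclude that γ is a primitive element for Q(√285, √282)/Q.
[Q(γ) : Q] = 4 (equivalently, Q(γ) = Q(√285, √282))

Obviously Q(γ) ⊆ Q(√285, √282), and [Q(√285, √282):Q] = 4 (since 285, 282 are distinct squarefree integers > 1 with 80370 not a perfect square). To show equality we compute the minimal polynomial of γ. From γ = √285 + √282: γ^2 = 285 + 2√(80370) + 282 = 567 + 2√(80370), so γ^2 - 567 = 2√(80370); squaring, (γ^2 - 567)^2 = 4·80370, i.e. γ^4 - 1134γ^2 + 321489 - 321480 = 0, i.e. γ^4 - 1134γ^2 + 9 = 0. So γ is a root of x^4 - 1134x^2 + 9. This polynomial is irreducible over Q: it has no rational root (each ±√285 ± √282 is irrational), and any factorization into two quadratics over Q would force √(80370) ∈ Q (pairing opposite roots) or √285, √282 ∈ Q (other pairings), all impossible. Hence [Q(γ):Q] = 4 = [Q(√285, √282):Q], so Q(γ) = Q(√285, √282).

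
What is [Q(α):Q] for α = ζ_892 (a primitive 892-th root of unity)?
[Q(α):Q] = 444

The minimal polynomial of ζ_892 over Q is the 892-th cyclotomic polynomial Φ_892(x), which is irreducible over Q and has degree φ(892) = 444. Hence [Q(α):Q] = φ(892) = 444.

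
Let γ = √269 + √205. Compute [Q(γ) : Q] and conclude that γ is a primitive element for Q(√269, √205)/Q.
[Q(γ) : Q] = 4 (equivalently, Q(γ) = Q(√269, √205))

Obviously Q(γ) ⊆ Q(√269, √205), and [Q(√269, √205):Q] = 4 (since 269, 205 are distinct squarefree integers > 1 with 55145 not a perfect square). To show equality we compute the minimal polynomial of γ. From γ = √269 + √205: γ^2 = 269 + 2√(55145) + 205 = 474 + 2√(55145), so γ^2 - 474 = 2√(55145); squaring, (γ^2 - 474)^2 = 4·55145, i.e. γ^4 - 948γ^2 + 224676 - 220580 = 0, i.e. γ^4 - 948γ^2 + 4096 = 0. So γ is a root of x^4 - 948x^2 + 4096. This polynomial is irreducible over Q: it has no rational root (each ±√269 ± √205 is irrational), and any factorization into two quadratics over Q would force √(55145) ∈ Q (pairing opposite roots) or √269, √205 ∈ Q (other pairings), all impossible. Hence [Q(γ):Q] = 4 = [Q(√269, √205):Q], so Q(γ) = Q(√269, √205).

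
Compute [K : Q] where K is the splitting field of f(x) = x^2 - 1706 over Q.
[K : Q] = 2

f(x) = x^2 - 1706 factors as (x - √1706)(x + √1706). The splitting field is K = Q(√1706). Since 1706 is squarefree and > 1, it is not a perfect square, so x^2 - 1706 is irreducible over Q and [Q(√1706) : Q] = 2. Hence [K : Q] = 2.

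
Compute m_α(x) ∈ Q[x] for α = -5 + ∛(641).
m_α(x) = x^3 + 15x^2 + 75x - 516

Set β = α + 5 = ∛(641), so β^3 = 641. Then (α + 5)^3 - 641 = 0, i.e. α is a root of g(x) = (x + 5)^3 - 641 = x^3 + 15x^2 + 75x - 516. Since g(x) = h(x + 5) where h(x) = x^3 - 641, and h is irreducible over Q (because 641 is not a perfect cube, so h has no rational root, and a monic cubic with no rational root is irreducible), g is also irreducible (irreducibility is preserved under the substitution x → x + 5). Hence m_α(x) = x^3 + 15x^2 + 75x - 516.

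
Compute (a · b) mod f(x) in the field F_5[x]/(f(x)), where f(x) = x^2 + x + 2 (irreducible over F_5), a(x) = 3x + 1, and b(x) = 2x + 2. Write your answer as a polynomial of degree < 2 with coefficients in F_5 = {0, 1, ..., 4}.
a · b ≡ 2x (mod f(x))

Multiply in F_5[x]: a(x)·b(x) = (3x + 1)·(2x + 2) = x^2 + 3x + 2. This has degree ≥ 2, so divide by f(x) over F_5: x^2 + 3x + 2 = (1)·(x^2 + x + 2) + (2x). Hence a·b ≡ 2x (mod f). (F_5[x]/(f) is a field with 5^2 = 25 elements since f is irreducible of degree 2.)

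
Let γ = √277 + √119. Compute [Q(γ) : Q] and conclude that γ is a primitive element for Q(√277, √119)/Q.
[Q(γ) : Q] = 4 (equivalently, Q(γ) = Q(√277, √119))

Obviously Q(γ) ⊆ Q(√277, √119), and [Q(√277, √119):Q] = 4 (since 277, 119 are distinct squarefree integers > 1 with 32963 not a perfect square). To show equality we compute the minimal polynomial of γ. From γ = √277 + √119: γ^2 = 277 + 2√(32963) + 119 = 396 + 2√(32963), so γ^2 - 396 = 2√(32963); squaring, (γ^2 - 396)^2 = 4·32963, i.e. γ^4 - 792γ^2 + 156816 - 131852 = 0, i.e. γ^4 - 792γ^2 + 24964 = 0. So γ is a root of x^4 - 792x^2 + 24964. This polynomial is irreducible over Q: it has no rational root (each ±√277 ± √119 is irrational), and any factorization into two quadratics over Q would force √(32963) ∈ Q (pairing opposite roots) or √277, √119 ∈ Q (other pairings), all impossible. Hence [Q(γ):Q] = 4 = [Q(√277, √119):Q], so Q(γ) = Q(√277, √119).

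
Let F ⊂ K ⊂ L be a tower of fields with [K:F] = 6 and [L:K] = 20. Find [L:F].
[L:F] = 120

The tower law says that for any tower of field extensions F ⊂ K ⊂ L with finite degrees, [L:F] = [L:K] · [K:F]. Here this gives [L:F] = 20 · 6 = 120.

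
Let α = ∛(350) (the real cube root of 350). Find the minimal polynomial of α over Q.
m_α(x) = x^3 - 350

α satisfies α^3 = 350, so x^3 - 350 annihilates α. By the rational root test, a rational root p/q (in lowest terms) of x^3 - 350 would satisfy p^3 = 350 q^3, forcing q = 1 and p^3 = 350; but 350 is not a perfect cube, contradiction. A monic cubic over Q with no rational root is irreducible (any nontrivial factorization would include a linear factor). Hence x^3 - 350 is the minimal polynomial of α, and in particular [Q(α):Q] = 3.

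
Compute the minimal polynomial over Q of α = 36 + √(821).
m_α(x) = x^2 - 72x + 475

From α - 36 = √(821), squaring gives (α - 36)^2 = 821, i.e. α^2 - 72α + 1296 = 821, so α^2 - 72α + 475 = 0. The discriminant of x^2 - 72x + 475 is (-72)^2 - 4·(475) = 5184 - 1900 = 3284, and 4·(821) is not a perfect square in Q since 821 is squarefree and ≠ 1. Hence x^2 - 72x + 475 is irreducible over Q and is the minimal polynomial of α.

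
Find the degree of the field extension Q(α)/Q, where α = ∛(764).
[Q(α):Q] = 3

The minimal polynomial of α is x^3 - 764, irreducible over Q since 764 is not a perfect cube (so x^3 - 764 has no rational root). Hence [Q(α):Q] = deg(m_α) = 3.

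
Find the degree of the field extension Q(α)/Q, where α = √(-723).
[Q(α):Q] = 2

[Q(α):Q] equals the degree of the minimal polynomial of α. Here α^2 = -723 and x^2 + 723 is irreducible (d = -723 is squarefree, ≠ 1, hence not a square), so deg(m_α) = 2. Thus [Q(α):Q] = 2.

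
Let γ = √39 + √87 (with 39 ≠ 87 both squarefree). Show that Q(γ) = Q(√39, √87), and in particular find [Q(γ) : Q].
[Q(γ) : Q] = 4 (equivalently, Q(γ) = Q(√39, √87))

Obviously Q(γ) ⊆ Q(√39, √87), and [Q(√39, √87):Q] = 4 (since 39, 87 are distinct squarefree integers > 1 with 3393 not a perfect square). To show equality we compute the minimal polynomial of γ. From γ = √39 + √87: γ^2 = 39 + 2√(3393) + 87 = 126 + 2√(3393), so γ^2 - 126 = 2√(3393); squaring, (γ^2 - 126)^2 = 4·3393, i.e. γ^4 - 252γ^2 + 15876 - 13572 = 0, i.e. γ^4 - 252γ^2 + 2304 = 0. So γ is a root of x^4 - 252x^2 + 2304. This polynomial is irreducible over Q: it has no rational root (each ±√39 ± √87 is irrational), and any factorization into two quadratics over Q would force √(3393) ∈ Q (pairing opposite roots) or √39, √87 ∈ Q (other pairings), all impossible. Hence [Q(γ):Q] = 4 = [Q(√39, √87):Q], so Q(γ) = Q(√39, √87).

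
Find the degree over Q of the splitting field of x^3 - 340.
[K : Q] = 6

The roots of x^3 - 340 are ∛340, ω∛340, ω^2∛340 where ω = e^(2πi/3) is a primitive cube root of unity, so K = Q(∛340, ω). Now [Q(∛340):Q] = 3 (since 340 is not a perfect cube, x^3 - 340 is irreducible) and [Q(ω):Q] = 2. Both 2 and 3 divide [K:Q], and [K:Q] ≤ 3·2 = 6, so [K:Q] = 6. (Equivalently: Q(∛340) ⊂ R but ω ∉ R, so [K : Q(∛340)] = 2.)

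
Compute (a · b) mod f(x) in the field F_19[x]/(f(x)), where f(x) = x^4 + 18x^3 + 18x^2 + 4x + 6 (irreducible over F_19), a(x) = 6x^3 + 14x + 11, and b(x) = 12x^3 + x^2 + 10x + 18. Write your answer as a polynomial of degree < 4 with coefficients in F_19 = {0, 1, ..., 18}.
a · b ≡ 4x^3 + 13x^2 + 16x + 1 (mod f(x))

Multiply in F_19[x]: a(x)·b(x) = (6x^3 + 14x + 11)·(12x^3 + x^2 + 10x + 18) = 15x^6 + 6x^5 + 7x^3 + 18x^2 + x + 8. This has degree ≥ 4, so divide by f(x) over F_19: 15x^6 + 6x^5 + 7x^3 + 18x^2 + x + 8 = (15x^2 + 2x + 17)·(x^4 + 18x^3 + 18x^2 + 4x + 6) + (4x^3 + 13x^2 + 16x + 1). Hence a·b ≡ 4x^3 + 13x^2 + 16x + 1 (mod f). (F_19[x]/(f) is a field with 19^4 = 130321 elements since f is irreducible of degree 4.)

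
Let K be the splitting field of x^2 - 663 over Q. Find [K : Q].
[K : Q] = 2

f(x) = x^2 - 663 factors as (x - √663)(x + √663). The splitting field is K = Q(√663). Since 663 is squarefree and > 1, it is not a perfect square, so x^2 - 663 is irreducible over Q and [Q(√663) : Q] = 2. Hence [K : Q] = 2.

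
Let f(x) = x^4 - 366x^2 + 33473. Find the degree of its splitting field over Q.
[K : Q] = 4

Solving the quadratic in x^2: x^2 = (366 ± √(366^2 - 4·33473))/2 = (366 ± √64)/2 = (366 ± 8)/2, giving x^2 = 187 or x^2 = 179. So f(x) = (x^2 - 187)(x^2 - 179) and the roots of f are ±√187, ±√179. Hence the splitting field is K = Q(√187, √179). Since 187 and 179 are distinct squarefree integers > 1, their product 33473 is not a perfect square, so √179 ∉ Q(√187). By the tower law [K:Q] = [Q(√187,√179):Q(√187)] · [Q(√187):Q] = 2 · 2 = 4.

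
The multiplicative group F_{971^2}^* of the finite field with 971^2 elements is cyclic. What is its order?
|F_{971^2}^*| = 942840

F_{971^2} has 971^2 = 942841 elements; its multiplicative group consists of all nonzero elements, so |F_{971^2}^*| = 942841 - 1 = 942840. (It is cyclic since any finite subgroup of the multiplicative group of a field is cyclic.)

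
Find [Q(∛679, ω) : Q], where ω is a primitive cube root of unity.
[Q(∛679, ω) : Q] = 6

[Q(∛679):Q] = 3 (min poly x^3 - 679, irreducible since 679 is not a perfect cube). [Q(ω):Q] = 2 (min poly x^2 + x + 1). Since Q(∛679) ⊂ R and ω ∉ R, we have ω ∉ Q(∛679), so x^2 + x + 1 remains irreducible over Q(∛679) and [Q(∛679, ω) : Q(∛679)] = 2. By the tower law, [Q(∛679, ω) : Q] = 3 · 2 = 6. (In fact Q(∛679, ω) is the splitting field of x^3 - 679 over Q.)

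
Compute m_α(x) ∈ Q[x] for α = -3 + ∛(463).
m_α(x) = x^3 + 9x^2 + 27x - 436

Set β = α + 3 = ∛(463), so β^3 = 463. Then (α + 3)^3 - 463 = 0, i.e. α is a root of g(x) = (x + 3)^3 - 463 = x^3 + 9x^2 + 27x - 436. Since g(x) = h(x + 3) where h(x) = x^3 - 463, and h is irreducible over Q (because 463 is not a perfect cube, so h has no rational root, and a monic cubic with no rational root is irreducible), g is also irreducible (irreducibility is preserved under the substitution x → x + 3). Hence m_α(x) = x^3 + 9x^2 + 27x - 436.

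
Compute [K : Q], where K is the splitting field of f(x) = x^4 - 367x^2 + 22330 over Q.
[K : Q] = 4

Solving the quadratic in x^2: x^2 = (367 ± √(367^2 - 4·22330))/2 = (367 ± √45369)/2 = (367 ± 213)/2, giving x^2 = 77 or x^2 = 290. So f(x) = (x^2 - 77)(x^2 - 290) and the roots of f are ±√77, ±√290. Hence the splitting field is K = Q(√77, √290). Since 77 and 290 are distinct squarefree integers > 1, their product 22330 is not a perfect square, so √290 ∉ Q(√77). By the tower law [K:Q] = [Q(√77,√290):Q(√77)] · [Q(√77):Q] = 2 · 2 = 4.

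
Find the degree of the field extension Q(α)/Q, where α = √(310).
[Q(α):Q] = 2

[Q(α):Q] equals the degree of the minimal polynomial of α. Here α^2 = 310 and x^2 - 310 is irreducible (d = 310 is squarefree, ≠ 1, hence not a square), so deg(m_α) = 2. Thus [Q(α):Q] = 2.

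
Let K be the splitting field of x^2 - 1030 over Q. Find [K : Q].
[K : Q] = 2

f(x) = x^2 - 1030 factors as (x - √1030)(x + √1030). The splitting field is K = Q(√1030). Since 1030 is squarefree and > 1, it is not a perfect square, so x^2 - 1030 is irreducible over Q and [Q(√1030) : Q] = 2. Hence [K : Q] = 2.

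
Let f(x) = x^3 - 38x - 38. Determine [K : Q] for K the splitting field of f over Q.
[K : Q] = 6

By the rational root test, any rational root of the monic integer polynomial f(x) = x^3 - 38x - 38 must be an integer dividing the constant term -38, i.e. one of ±{1, 2, 19, 38}. Evaluating: f(1) = -75, f(-1) = -1, f(2) = -106, f(-2) = 30, f(19) = 6099, f(-19) = -6175, f(38) = 53390, f(-38) = -53466; none is 0, so f has no rational root and is therefore irreducible over Q (a cubic with no linear factor over a field is irreducible). For an irreducible cubic, the Galois group is A_3 or S_3 according as the discriminant disc(f) = -4a^3 - 27b^2 = -4·(-38)^3 - 27·(-38)^2 = 180500 is or is not a square in Q. Here disc(f) = 180500 is not a perfect square in Q, so the Galois group of f over Q is not contained in A_3 and must be all of S_3. The splitting field has degree |S_3| = 6 over Q, so [K : Q] = 6.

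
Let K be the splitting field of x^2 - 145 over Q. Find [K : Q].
[K : Q] = 2

f(x) = x^2 - 145 factors as (x - √145)(x + √145). The splitting field is K = Q(√145). Since 145 is squarefree and > 1, it is not a perfect square, so x^2 - 145 is irreducible over Q and [Q(√145) : Q] = 2. Hence [K : Q] = 2.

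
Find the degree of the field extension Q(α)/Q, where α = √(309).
[Q(α):Q] = 2

[Q(α):Q] equals the degree of the minimal polynomial of α. Here α^2 = 309 and x^2 - 309 is irreducible (d = 309 is squarefree, ≠ 1, hence not a square), so deg(m_α) = 2. Thus [Q(α):Q] = 2.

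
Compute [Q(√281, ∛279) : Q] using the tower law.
[Q(√281, ∛279) : Q] = 6

Let L = Q(√281, ∛279). Since Q(√281) ⊂ L and [Q(√281):Q] = 2, the tower law gives 2 | [L:Q]. Likewise Q(∛279) ⊂ L with [Q(∛279):Q] = 3 (because 279 is not a perfect cube), so 3 | [L:Q]. As gcd(2,3) = 1, [L:Q] is divisible by 6. Conversely L is generated over Q by √281 and ∛279, so [L:Q] ≤ 2·3 = 6. Therefore [Q(√281, ∛279) : Q] = 6.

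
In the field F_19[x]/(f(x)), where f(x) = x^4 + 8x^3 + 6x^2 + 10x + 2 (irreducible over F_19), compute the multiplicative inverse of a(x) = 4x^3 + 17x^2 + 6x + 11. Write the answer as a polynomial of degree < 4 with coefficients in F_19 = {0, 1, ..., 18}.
a(x)^(-1) ≡ 2x^3 + 11x^2 + 15x + 6 (mod f(x))

Since f is irreducible over F_19, F_19[x]/(f) is a field and a(x) ≠ 0 has an inverse. Apply the extended Euclidean algorithm to f(x) and a(x) in F_19[x]: f(x) = (5x + 14)·a(x) + (4x^2 + 4x);  a(x) = (x + 8)·(4x^2 + 4x) + (12x + 11);  (4x^2 + 4x) = (13x + 9)·(12x + 11) + (15). The last nonzero remainder is the constant 15 = gcd(f, a) in F_19. Back-substituting through the division chain expresses 15 = s(x)·a(x) + t(x)·f(x) with s(x) ≡ 11x^3 + 13x^2 + 16x + 14 (mod f), so (11x^3 + 13x^2 + 16x + 14)·a(x) ≡ 15 (mod f). Multiplying by 15^(-1) ≡ 14 in F_19 gives a(x)^(-1) ≡ 14·(11x^3 + 13x^2 + 16x + 14) ≡ 2x^3 + 11x^2 + 15x + 6 (mod f). Check: (4x^3 + 17x^2 + 6x + 11)·(2x^3 + 11x^2 + 15x + 6) = 8x^6 + 2x^5 + 12x^4 + 6x^3 + 9x^2 + 11x + 9 ≡ 1 (mod x^4 + 8x^3 + 6x^2 + 10x + 2).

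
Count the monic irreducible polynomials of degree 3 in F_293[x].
There are 8384488 monic irreducible polynomials of degree 3 over F_293

Each element of F_{293^3} that lies in no proper subfield is a root of exactly one monic irreducible of degree 3 over F_293, and each such polynomial has 3 distinct roots in F_{293^3}. By Möbius inversion the count is N_293(3) = (1/3) Σ_{d|3} μ(3/d) · 293^d = (1/3)(μ(3)·293^1 + μ(1)·293^3) = 25153464/3 = 8384488.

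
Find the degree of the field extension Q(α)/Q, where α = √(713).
[Q(α):Q] = 2

[Q(α):Q] equals the degree of the minimal polynomial of α. Here α^2 = 713 and x^2 - 713 is irreducible (d = 713 is squarefree, ≠ 1, hence not a square), so deg(m_α) = 2. Thus [Q(α):Q] = 2.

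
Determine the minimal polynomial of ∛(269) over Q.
m_α(x) = x^3 - 269

α satisfies α^3 = 269, so x^3 - 269 annihilates α. By the rational root test, a rational root p/q (in lowest terms) of x^3 - 269 would satisfy p^3 = 269 q^3, forcing q = 1 and p^3 = 269; but 269 is not a perfect cube, contradiction. A monic cubic over Q with no rational root is irreducible (any nontrivial factorization would include a linear factor). Hence x^3 - 269 is the minimal polynomial of α, and in particular [Q(α):Q] = 3.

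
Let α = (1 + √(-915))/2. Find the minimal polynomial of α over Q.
m_α(x) = x^2 - x + 229

From 2α - 1 = √(-915), squaring gives (2α - 1)^2 = -915, i.e. 4α^2 - 4α + 1 = -915, so α^2 - α + (1 + 915)/4 = 0. Since -915 ≡ 1 (mod 4), (1 + 915)/4 = 229 ∈ Z. The polynomial x^2 - x + 229 has discriminant 1 - 4·(229) = -915, which is not a perfect square in Q (d = -915 is squarefree and ≠ 1), so x^2 - x + 229 is irreducible over Q. It is the minimal polynomial of α.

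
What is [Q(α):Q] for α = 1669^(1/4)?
[Q(α):Q] = 4

α is a root of x^4 - 1669. By Eisenstein's criterion at the prime p = 1669 (which divides the constant term 1669 but p^2 = 2785561 does not, since 1669 is squarefree), x^4 - 1669 is irreducible over Q. Hence [Q(α):Q] = 4.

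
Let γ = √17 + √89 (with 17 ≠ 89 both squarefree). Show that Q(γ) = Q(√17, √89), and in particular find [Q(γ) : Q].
[Q(γ) : Q] = 4 (equivalently, Q(γ) = Q(√17, √89))

Obviously Q(γ) ⊆ Q(√17, √89), and [Q(√17, √89):Q] = 4 (since 17, 89 are distinct squarefree integers > 1 with 1513 not a perfect square). To show equality we compute the minimal polynomial of γ. From γ = √17 + √89: γ^2 = 17 + 2√(1513) + 89 = 106 + 2√(1513), so γ^2 - 106 = 2√(1513); squaring, (γ^2 - 106)^2 = 4·1513, i.e. γ^4 - 212γ^2 + 11236 - 6052 = 0, i.e. γ^4 - 212γ^2 + 5184 = 0. So γ is a root of x^4 - 212x^2 + 5184. This polynomial is irreducible over Q: it has no rational root (each ±√17 ± √89 is irrational), and any factorization into two quadratics over Q would force √(1513) ∈ Q (pairing opposite roots) or √17, √89 ∈ Q (other pairings), all impossible. Hence [Q(γ):Q] = 4 = [Q(√17, √89):Q], so Q(γ) = Q(√17, √89).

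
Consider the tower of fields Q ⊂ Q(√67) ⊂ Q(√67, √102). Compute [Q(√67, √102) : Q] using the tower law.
[Q(√67, √102) : Q] = 4

[Q(√67):Q] = 2 (min poly x^2 - 67, irreducible since 67 is squarefree > 1). For the top step, suppose √102 ∈ Q(√67), say √102 = c + d√67 with c, d ∈ Q. Squaring: 102 = c^2 + 67d^2 + 2cd√67. Since √67 ∉ Q this forces 2cd = 0. If d = 0 then √102 = c ∈ Q, contradicting 102 squarefree > 1. If c = 0 then 102 = 67d^2, so 67·102 = (67d)^2 is a perfect square in Q — but 67·102 = 6834 is not a perfect square (since 67 and 102 are distinct squarefree integers). Contradiction. Hence √102 ∉ Q(√67), so x^2 - 102 stays irreducible over Q(√67) and [Q(√67, √102) : Q(√67)] = 2. By the tower law, [Q(√67, √102) : Q] = 2 · 2 = 4.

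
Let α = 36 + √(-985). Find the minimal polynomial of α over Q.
m_α(x) = x^2 - 72x + 2281

From α - 36 = √(-985), squaring gives (α - 36)^2 = -985, i.e. α^2 - 72α + 1296 = -985, so α^2 - 72α + 2281 = 0. The discriminant of x^2 - 72x + 2281 is (-72)^2 - 4·(2281) = 5184 - 9124 = -3940, and 4·(-985) is not a perfect square in Q since -985 is squarefree and ≠ 1. Hence x^2 - 72x + 2281 is irreducible over Q and is the minimal polynomial of α.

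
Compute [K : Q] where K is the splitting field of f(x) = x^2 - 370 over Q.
[K : Q] = 2

f(x) = x^2 - 370 factors as (x - √370)(x + √370). The splitting field is K = Q(√370). Since 370 is squarefree and > 1, it is not a perfect square, so x^2 - 370 is irreducible over Q and [Q(√370) : Q] = 2. Hence [K : Q] = 2.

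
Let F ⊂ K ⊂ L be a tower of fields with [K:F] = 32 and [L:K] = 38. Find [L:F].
[L:F] = 1216

The tower law says that for any tower of field extensions F ⊂ K ⊂ L with finite degrees, [L:F] = [L:K] · [K:F]. Here this gives [L:F] = 38 · 32 = 1216.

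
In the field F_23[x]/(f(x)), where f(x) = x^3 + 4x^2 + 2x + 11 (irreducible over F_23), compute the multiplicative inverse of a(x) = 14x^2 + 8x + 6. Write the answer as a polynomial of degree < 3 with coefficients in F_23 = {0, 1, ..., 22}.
a(x)^(-1) ≡ 2x^2 + 16x + 1 (mod f(x))

Since f is irreducible over F_23, F_23[x]/(f) is a field and a(x) ≠ 0 has an inverse. Apply the extended Euclidean algorithm to f(x) and a(x) in F_23[x]: f(x) = (5x + 4)·a(x) + (9x + 10);  a(x) = (22x + 2)·(9x + 10) + (9). The last nonzero remainder is the constant 9 = gcd(f, a) in F_23. Back-substituting through the division chain expresses 9 = s(x)·a(x) + t(x)·f(x) with s(x) ≡ 18x^2 + 6x + 9 (mod f), so (18x^2 + 6x + 9)·a(x) ≡ 9 (mod f). Multiplying by 9^(-1) ≡ 18 in F_23 gives a(x)^(-1) ≡ 18·(18x^2 + 6x + 9) ≡ 2x^2 + 16x + 1 (mod f). Check: (14x^2 + 8x + 6)·(2x^2 + 16x + 1) = 5x^4 + 10x^3 + 16x^2 + 12x + 6 ≡ 1 (mod x^3 + 4x^2 + 2x + 11).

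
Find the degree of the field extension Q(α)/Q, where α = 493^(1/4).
[Q(α):Q] = 4

α is a root of x^4 - 493. By Eisenstein's criterion at the prime p = 17 (which divides the constant term 493 but p^2 = 289 does not, since 493 is squarefree), x^4 - 493 is irreducible over Q. Hence [Q(α):Q] = 4.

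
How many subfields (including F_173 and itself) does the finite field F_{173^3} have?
F_{173^3} has 2 subfields

The subfields of F_{p^n} are exactly the fields F_{p^d} for d | n (each is the fixed field of the unique index-d subgroup of Gal(F_{p^n}/F_p) ≅ Z/nZ). The divisors of n = 3 are {1, 3}, giving 2 subfields: F_{173^1}, F_{173^3}.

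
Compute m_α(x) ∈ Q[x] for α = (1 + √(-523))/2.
m_α(x) = x^2 - x + 131

From 2α - 1 = √(-523), squaring gives (2α - 1)^2 = -523, i.e. 4α^2 - 4α + 1 = -523, so α^2 - α + (1 + 523)/4 = 0. Since -523 ≡ 1 (mod 4), (1 + 523)/4 = 131 ∈ Z. The polynomial x^2 - x + 131 has discriminant 1 - 4·(131) = -523, which is not a perfect square in Q (d = -523 is squarefree and ≠ 1), so x^2 - x + 131 is irreducible over Q. It is the minimal polynomial of α.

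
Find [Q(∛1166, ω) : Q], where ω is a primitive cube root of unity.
[Q(∛1166, ω) : Q] = 6

[Q(∛1166):Q] = 3 (min poly x^3 - 1166, irreducible since 1166 is not a perfect cube). [Q(ω):Q] = 2 (min poly x^2 + x + 1). Since Q(∛1166) ⊂ R and ω ∉ R, we have ω ∉ Q(∛1166), so x^2 + x + 1 remains irreducible over Q(∛1166) and [Q(∛1166, ω) : Q(∛1166)] = 2. By the tower law, [Q(∛1166, ω) : Q] = 3 · 2 = 6. (In fact Q(∛1166, ω) is the splitting field of x^3 - 1166 over Q.)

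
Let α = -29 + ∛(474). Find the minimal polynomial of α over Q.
m_α(x) = x^3 + 87x^2 + 2523x + 23915

Set β = α + 29 = ∛(474), so β^3 = 474. Then (α + 29)^3 - 474 = 0, i.e. α is a root of g(x) = (x + 29)^3 - 474 = x^3 + 87x^2 + 2523x + 23915. Since g(x) = h(x + 29) where h(x) = x^3 - 474, and h is irreducible over Q (because 474 is not a perfect cube, so h has no rational root, and a monic cubic with no rational root is irreducible), g is also irreducible (irreducibility is preserved under the substitution x → x + 29). Hence m_α(x) = x^3 + 87x^2 + 2523x + 23915.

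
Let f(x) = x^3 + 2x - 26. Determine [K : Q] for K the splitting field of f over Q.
[K : Q] = 6

By the rational root test, any rational root of the monic integer polynomial f(x) = x^3 + 2x - 26 must be an integer dividing the constant term -26, i.e. one of ±{1, 2, 13, 26}. Evaluating: f(1) = -23, f(-1) = -29, f(2) = -14, f(-2) = -38, f(13) = 2197, f(-13) = -2249, f(26) = 17602, f(-26) = -17654; none is 0, so f has no rational root and is therefore irreducible over Q (a cubic with no linear factor over a field is irreducible). For an irreducible cubic, the Galois group is A_3 or S_3 according as the discriminant disc(f) = -4a^3 - 27b^2 = -4·(2)^3 - 27·(-26)^2 = -18284 is or is not a square in Q. Here disc(f) = -18284 is not a perfect square in Q, so the Galois group of f over Q is not contained in A_3 and must be all of S_3. The splitting field has degree |S_3| = 6 over Q, so [K : Q] = 6.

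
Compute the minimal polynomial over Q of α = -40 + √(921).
m_α(x) = x^2 + 80x + 679

From α + 40 = √(921), squaring gives (α + 40)^2 = 921, i.e. α^2 + 80α + 1600 = 921, so α^2 + 80α + 679 = 0. The discriminant of x^2 + 80x + 679 is (80)^2 - 4·(679) = 6400 - 2716 = 3684, and 4·(921) is not a perfect square in Q since 921 is squarefree and ≠ 1. Hence x^2 + 80x + 679 is irreducible over Q and is the minimal polynomial of α.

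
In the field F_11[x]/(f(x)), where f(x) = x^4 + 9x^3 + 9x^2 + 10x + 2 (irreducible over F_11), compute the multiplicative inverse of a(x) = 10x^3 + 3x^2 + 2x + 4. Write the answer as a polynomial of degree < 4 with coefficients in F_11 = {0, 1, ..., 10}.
a(x)^(-1) ≡ 9x^3 + x^2 + 8x + 3 (mod f(x))

Since f is irreducible over F_11, F_11[x]/(f) is a field and a(x) ≠ 0 has an inverse. Apply the extended Euclidean algorithm to f(x) and a(x) in F_11[x]: f(x) = (10x + 10)·a(x) + (3x^2 + 5x + 6);  a(x) = (7x + 4)·(3x^2 + 5x + 6) + (6x + 2);  (3x^2 + 5x + 6) = (6x + 8)·(6x + 2) + (1). The last nonzero remainder is the constant 1 = gcd(f, a) in F_11. Back-substituting through the division chain expresses 1 = s(x)·a(x) + t(x)·f(x) with s(x) ≡ 9x^3 + x^2 + 8x + 3 (mod f), so a(x)^(-1) ≡ s(x) = 9x^3 + x^2 + 8x + 3 (mod f). Check: (10x^3 + 3x^2 + 2x + 4)·(9x^3 + x^2 + 8x + 3) = 2x^6 + 4x^5 + 2x^4 + 4x^3 + 7x^2 + 5x + 1 ≡ 1 (mod x^4 + 9x^3 + 9x^2 + 10x + 2).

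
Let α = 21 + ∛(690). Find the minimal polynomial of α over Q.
m_α(x) = x^3 - 63x^2 + 1323x - 9951

Set β = α - 21 = ∛(690), so β^3 = 690. Then (α - 21)^3 - 690 = 0, i.e. α is a root of g(x) = (x - 21)^3 - 690 = x^3 - 63x^2 + 1323x - 9951. Since g(x) = h(x - 21) where h(x) = x^3 - 690, and h is irreducible over Q (because 690 is not a perfect cube, so h has no rational root, and a monic cubic with no rational root is irreducible), g is also irreducible (irreducibility is preserved under the substitution x → x - 21). Hence m_α(x) = x^3 - 63x^2 + 1323x - 9951.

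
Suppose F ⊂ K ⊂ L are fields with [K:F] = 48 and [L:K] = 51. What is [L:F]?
[L:F] = 2448

The tower law says that for any tower of field extensions F ⊂ K ⊂ L with finite degrees, [L:F] = [L:K] · [K:F]. Here this gives [L:F] = 51 · 48 = 2448.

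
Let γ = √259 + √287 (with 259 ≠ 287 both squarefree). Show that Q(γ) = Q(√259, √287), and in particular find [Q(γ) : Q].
[Q(γ) : Q] = 4 (equivalently, Q(γ) = Q(√259, √287))

Obviously Q(γ) ⊆ Q(√259, √287), and [Q(√259, √287):Q] = 4 (since 259, 287 are distinct squarefree integers > 1 with 74333 not a perfect square). To show equality we compute the minimal polynomial of γ. From γ = √259 + √287: γ^2 = 259 + 2√(74333) + 287 = 546 + 2√(74333), so γ^2 - 546 = 2√(74333); squaring, (γ^2 - 546)^2 = 4·74333, i.e. γ^4 - 1092γ^2 + 298116 - 297332 = 0, i.e. γ^4 - 1092γ^2 + 784 = 0. So γ is a root of x^4 - 1092x^2 + 784. This polynomial is irreducible over Q: it has no rational root (each ±√259 ± √287 is irrational), and any factorization into two quadratics over Q would force √(74333) ∈ Q (pairing opposite roots) or √259, √287 ∈ Q (other pairings), all impossible. Hence [Q(γ):Q] = 4 = [Q(√259, √287):Q], so Q(γ) = Q(√259, √287).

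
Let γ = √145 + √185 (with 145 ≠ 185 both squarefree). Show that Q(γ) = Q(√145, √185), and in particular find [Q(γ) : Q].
[Q(γ) : Q] = 4 (equivalently, Q(γ) = Q(√145, √185))

Obviously Q(γ) ⊆ Q(√145, √185), and [Q(√145, √185):Q] = 4 (since 145, 185 are distinct squarefree integers > 1 with 26825 not a perfect square). To show equality we compute the minimal polynomial of γ. From γ = √145 + √185: γ^2 = 145 + 2√(26825) + 185 = 330 + 2√(26825), so γ^2 - 330 = 2√(26825); squaring, (γ^2 - 330)^2 = 4·26825, i.e. γ^4 - 660γ^2 + 108900 - 107300 = 0, i.e. γ^4 - 660γ^2 + 1600 = 0. So γ is a root of x^4 - 660x^2 + 1600. This polynomial is irreducible over Q: it has no rational root (each ±√145 ± √185 is irrational), and any factorization into two quadratics over Q would force √(26825) ∈ Q (pairing opposite roots) or √145, √185 ∈ Q (other pairings), all impossible. Hence [Q(γ):Q] = 4 = [Q(√145, √185):Q], so Q(γ) = Q(√145, √185).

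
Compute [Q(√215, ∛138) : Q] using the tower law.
[Q(√215, ∛138) : Q] = 6

Let L = Q(√215, ∛138). Since Q(√215) ⊂ L and [Q(√215):Q] = 2, the tower law gives 2 | [L:Q]. Likewise Q(∛138) ⊂ L with [Q(∛138):Q] = 3 (because 138 is not a perfect cube), so 3 | [L:Q]. As gcd(2,3) = 1, [L:Q] is divisible by 6. Conversely L is generated over Q by √215 and ∛138, so [L:Q] ≤ 2·3 = 6. Therefore [Q(√215, ∛138) : Q] = 6.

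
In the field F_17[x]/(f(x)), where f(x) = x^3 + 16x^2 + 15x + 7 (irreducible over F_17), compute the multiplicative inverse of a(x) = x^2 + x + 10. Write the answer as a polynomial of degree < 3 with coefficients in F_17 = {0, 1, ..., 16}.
a(x)^(-1) ≡ 16x^2 + 14 (mod f(x))

Since f is irreducible over F_17, F_17[x]/(f) is a field and a(x) ≠ 0 has an inverse. Apply the extended Euclidean algorithm to f(x) and a(x) in F_17[x]: f(x) = (x + 15)·a(x) + (7x + 10);  a(x) = (5x + 10)·(7x + 10) + (12). The last nonzero remainder is the constant 12 = gcd(f, a) in F_17. Back-substituting through the division chain expresses 12 = s(x)·a(x) + t(x)·f(x) with s(x) ≡ 5x^2 + 15 (mod f), so (5x^2 + 15)·a(x) ≡ 12 (mod f). Multiplying by 12^(-1) ≡ 10 in F_17 gives a(x)^(-1) ≡ 10·(5x^2 + 15) ≡ 16x^2 + 14 (mod f). Check: (x^2 + x + 10)·(16x^2 + 14) = 16x^4 + 16x^3 + 4x^2 + 14x + 4 ≡ 1 (mod x^3 + 16x^2 + 15x + 7).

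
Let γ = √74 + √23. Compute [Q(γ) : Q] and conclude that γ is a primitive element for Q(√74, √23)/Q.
[Q(γ) : Q] = 4 (equivalently, Q(γ) = Q(√74, √23))

Obviously Q(γ) ⊆ Q(√74, √23), and [Q(√74, √23):Q] = 4 (since 74, 23 are distinct squarefree integers > 1 with 1702 not a perfect square). To show equality we compute the minimal polynomial of γ. From γ = √74 + √23: γ^2 = 74 + 2√(1702) + 23 = 97 + 2√(1702), so γ^2 - 97 = 2√(1702); squaring, (γ^2 - 97)^2 = 4·1702, i.e. γ^4 - 194γ^2 + 9409 - 6808 = 0, i.e. γ^4 - 194γ^2 + 2601 = 0. So γ is a root of x^4 - 194x^2 + 2601. This polynomial is irreducible over Q: it has no rational root (each ±√74 ± √23 is irrational), and any factorization into two quadratics over Q would force √(1702) ∈ Q (pairing opposite roots) or √74, √23 ∈ Q (other pairings), all impossible. Hence [Q(γ):Q] = 4 = [Q(√74, √23):Q], so Q(γ) = Q(√74, √23).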